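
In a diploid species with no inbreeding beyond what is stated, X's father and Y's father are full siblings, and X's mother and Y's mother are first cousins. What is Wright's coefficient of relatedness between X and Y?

Wright's path rule: contributions from independent ancestry routes add.
X and Y are related in two ways: first cousins through their fathers (r = 1/8) and second cousins through their mothers (r = 1/32).
r = 1/8 + 1/32 = 0.15625.

0.15625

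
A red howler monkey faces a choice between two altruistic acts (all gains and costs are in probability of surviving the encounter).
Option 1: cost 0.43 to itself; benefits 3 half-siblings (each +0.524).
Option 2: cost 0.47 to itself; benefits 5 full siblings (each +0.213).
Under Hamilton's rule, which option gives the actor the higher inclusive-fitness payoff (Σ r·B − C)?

Option 2

Option 1: r to a half-sibling = 0.25.
Option 1: Σ r·B − C = (3·0.25·0.524) − 0.43 = -0.037.
Option 2: r to a full sibling = 0.5.
Option 2: Σ r·B − C = (5·0.5·0.213) − 0.47 = 0.0625.
Option 2 has the higher net inclusive-fitness payoff.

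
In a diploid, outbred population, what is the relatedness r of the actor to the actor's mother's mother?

Each parent–offspring link contributes a factor of 1/2, and independent paths through distinct common ancestors add.
Two parent–offspring links: r = (1/2)^2 = 1/4.

0.25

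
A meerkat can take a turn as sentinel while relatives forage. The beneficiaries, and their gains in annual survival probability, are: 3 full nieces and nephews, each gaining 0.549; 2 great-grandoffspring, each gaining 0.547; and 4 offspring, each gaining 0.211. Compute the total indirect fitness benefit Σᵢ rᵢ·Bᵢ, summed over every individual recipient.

0.9705

r to a full niece or nephew = 0.25 (full aunt/uncle↔niece/nephew: two paths of length 3 through the shared grandparent pair: r = 2·(1/2)^3 = 1/4).
r to a great-grandoffspring = 1/8 (three parent–offspring links: r = (1/2)^3 = 1/8).
r to an offspring = 1/2 (one parent–offspring link: r = (1/2)^1 = 1/2).
Summing one r·B term per recipient: 3·0.25·0.549 + 2·0.125·0.547 + 4·0.5·0.211 = 0.9705.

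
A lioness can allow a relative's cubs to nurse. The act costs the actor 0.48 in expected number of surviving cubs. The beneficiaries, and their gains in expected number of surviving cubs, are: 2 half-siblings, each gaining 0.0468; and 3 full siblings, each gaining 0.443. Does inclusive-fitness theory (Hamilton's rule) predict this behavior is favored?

Hamilton's rule: the trait is favored when the sum of r·B over every recipient exceeds the actor's cost C.
r to a half-sibling = 1/4 (half-sibs share one parent — one path of length 2: r = (1/2)^2 = 1/4).
r to a full sibling = 0.5 (full sibs share both parents — two paths of length 2: r = 2·(1/2)^2 = 1/2).
Summing one r·B term per recipient: 2·0.25·0.0468 + 3·0.5·0.443 = 0.6879.
0.6879 > 0.48: the indirect benefit exceeds the cost.

Yes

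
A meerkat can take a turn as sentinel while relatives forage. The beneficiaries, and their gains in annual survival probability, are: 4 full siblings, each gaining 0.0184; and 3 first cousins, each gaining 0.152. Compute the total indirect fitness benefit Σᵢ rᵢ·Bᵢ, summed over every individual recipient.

0.0938

r to a full sibling = 0.5 (full sibs share both parents — two paths of length 2: r = 2·(1/2)^2 = 1/2).
r to a first cousin = 0.125 (first cousins share one grandparent pair — two paths of length 4: r = 2·(1/2)^4 = 1/8).
Summing one r·B term per recipient: 4·0.5·0.0184 + 3·0.125·0.152 = 0.0938.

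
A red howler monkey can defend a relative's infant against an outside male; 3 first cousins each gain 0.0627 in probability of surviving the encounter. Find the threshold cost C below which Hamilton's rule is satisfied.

r to a first cousin = 0.125 (first cousins share one grandparent pair — two paths of length 4: r = 2·(1/2)^4 = 1/8).
Hamilton's rule: n·r·B > C, so the trait is favored while C < n·r·B = 3·0.125·0.0627 = 0.0235125.

0.0235125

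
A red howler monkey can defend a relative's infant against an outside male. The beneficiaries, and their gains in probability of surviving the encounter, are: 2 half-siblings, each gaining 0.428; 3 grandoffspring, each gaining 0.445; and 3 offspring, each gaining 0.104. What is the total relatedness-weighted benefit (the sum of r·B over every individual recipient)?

r to a half-sibling = 1/4 (half-sibs share one parent — one path of length 2: r = (1/2)^2 = 1/4).
r to a grandoffspring = 0.25 (two parent–offspring links: r = (1/2)^2 = 1/4).
r to an offspring = 0.5 (one parent–offspring link: r = (1/2)^1 = 1/2).
Summing one r·B term per recipient: 2·0.25·0.428 + 3·0.25·0.445 + 3·0.5·0.104 = 0.70375.

0.70375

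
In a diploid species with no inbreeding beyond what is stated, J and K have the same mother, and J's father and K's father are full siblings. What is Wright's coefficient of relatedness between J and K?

With two independent routes of shared ancestry, r is the sum of the two contributions.
J and K are related in two ways: half-sibs through their shared mother (r = 1/4) and first cousins through their fathers (r = 1/8).
r = 1/4 + 1/8 = 0.375.

0.375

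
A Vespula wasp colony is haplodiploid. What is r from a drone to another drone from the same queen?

0.5

Haploid brothers each carry a random half of the queen's diploid genome, so on average they share half: r = 1/2.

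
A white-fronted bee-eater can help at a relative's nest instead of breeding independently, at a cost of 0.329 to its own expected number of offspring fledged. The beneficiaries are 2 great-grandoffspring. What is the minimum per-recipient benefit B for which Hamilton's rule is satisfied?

1.316

r to a great-grandoffspring = 0.125 (three parent–offspring links: r = (1/2)^3 = 1/8).
Hamilton's rule with n recipients of equal r: n·r·B > C, so B > C/(n·r) = 0.329/(2·0.125) = 1.316.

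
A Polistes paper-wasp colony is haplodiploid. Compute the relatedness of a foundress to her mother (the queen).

One meiotic link between diploid queen and diploid daughter: r = 1/2.

0.5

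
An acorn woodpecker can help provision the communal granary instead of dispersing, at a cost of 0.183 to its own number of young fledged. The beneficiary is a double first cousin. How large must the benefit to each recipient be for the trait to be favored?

r to a double first cousin = 0.25 (double first cousins share both grandparent pairs — four paths of length 4: r = 4·(1/2)^4 = 1/4).
Hamilton's rule with n recipients of equal r: n·r·B > C, so B > C/(n·r) = 0.183/(1·0.25) = 0.732.

0.732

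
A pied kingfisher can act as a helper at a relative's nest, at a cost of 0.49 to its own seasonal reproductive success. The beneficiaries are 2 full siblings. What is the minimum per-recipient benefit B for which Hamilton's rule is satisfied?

r to a full sibling = 0.5 (full sibs share both parents — two paths of length 2: r = 2·(1/2)^2 = 1/2).
Hamilton's rule with n recipients of equal r: n·r·B > C, so B > C/(n·r) = 0.49/(2·0.5) = 0.49.

0.49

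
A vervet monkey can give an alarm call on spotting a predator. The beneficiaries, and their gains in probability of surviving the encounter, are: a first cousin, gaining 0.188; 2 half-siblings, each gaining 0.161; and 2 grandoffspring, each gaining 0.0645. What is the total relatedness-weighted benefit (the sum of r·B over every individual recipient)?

0.13625

r to a first cousin = 0.125 (first cousins share one grandparent pair — two paths of length 4: r = 2·(1/2)^4 = 1/8).
r to a half-sibling = 0.25 (half-sibs share one parent — one path of length 2: r = (1/2)^2 = 1/4).
r to a grandoffspring = 0.25 (two parent–offspring links: r = (1/2)^2 = 1/4).
Summing one r·B term per recipient: 1·0.125·0.188 + 2·0.25·0.161 + 2·0.25·0.0645 = 0.13625.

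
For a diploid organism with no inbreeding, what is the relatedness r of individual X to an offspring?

Each parent–offspring link contributes a factor of 1/2, and independent paths through distinct common ancestors add.
One parent–offspring link: r = (1/2)^1 = 1/2.

0.5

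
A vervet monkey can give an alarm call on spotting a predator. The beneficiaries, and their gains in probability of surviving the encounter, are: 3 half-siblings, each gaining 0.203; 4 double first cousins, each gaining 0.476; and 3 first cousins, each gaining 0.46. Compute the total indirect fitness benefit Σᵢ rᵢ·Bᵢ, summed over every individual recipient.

0.80075

r to a half-sibling = 1/4 (half-sibs share one parent — one path of length 2: r = (1/2)^2 = 1/4).
r to a double first cousin = 1/4 (double first cousins share both grandparent pairs — four paths of length 4: r = 4·(1/2)^4 = 1/4).
r to a first cousin = 0.125 (first cousins share one grandparent pair — two paths of length 4: r = 2·(1/2)^4 = 1/8).
Summing one r·B term per recipient: 3·0.25·0.203 + 4·0.25·0.476 + 3·0.125·0.46 = 0.80075.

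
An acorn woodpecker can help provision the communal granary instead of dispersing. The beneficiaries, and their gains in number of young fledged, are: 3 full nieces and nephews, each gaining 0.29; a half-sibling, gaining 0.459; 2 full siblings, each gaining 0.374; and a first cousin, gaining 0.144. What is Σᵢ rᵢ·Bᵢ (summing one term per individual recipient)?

r to a full niece or nephew = 0.25 (full aunt/uncle↔niece/nephew: two paths of length 3 through the shared grandparent pair: r = 2·(1/2)^3 = 1/4).
r to a half-sibling = 0.25 (half-sibs share one parent — one path of length 2: r = (1/2)^2 = 1/4).
r to a full sibling = 1/2 (full sibs share both parents — two paths of length 2: r = 2·(1/2)^2 = 1/2).
r to a first cousin = 0.125 (first cousins share one grandparent pair — two paths of length 4: r = 2·(1/2)^4 = 1/8).
Summing one r·B term per recipient: 3·0.25·0.29 + 1·0.25·0.459 + 2·0.5·0.374 + 1·0.125·0.144 = 0.72425.

0.72425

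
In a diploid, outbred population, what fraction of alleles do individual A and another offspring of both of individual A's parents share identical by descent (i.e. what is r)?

Each parent–offspring link contributes a factor of 1/2, and independent paths through distinct common ancestors add.
Full sibs share both parents — two paths of length 2: r = 2·(1/2)^2 = 1/2.

0.5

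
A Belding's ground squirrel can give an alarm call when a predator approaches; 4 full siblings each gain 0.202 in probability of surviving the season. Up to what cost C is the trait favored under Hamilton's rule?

r to a full sibling = 1/2 (full sibs share both parents — two paths of length 2: r = 2·(1/2)^2 = 1/2).
Hamilton's rule: n·r·B > C, so the trait is favored while C < n·r·B = 4·0.5·0.202 = 0.404.

0.404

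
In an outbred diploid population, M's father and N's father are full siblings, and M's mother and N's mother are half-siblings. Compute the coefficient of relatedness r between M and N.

0.1875

Relatedness sums over independent paths through distinct common ancestors.
M and N are related in two ways: first cousins through their fathers (r = 1/8) and half first cousins through their mothers (r = 1/16).
r = 1/8 + 1/16 = 0.1875.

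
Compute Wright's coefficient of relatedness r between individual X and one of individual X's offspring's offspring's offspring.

Each parent–offspring link contributes a factor of 1/2, and independent paths through distinct common ancestors add.
Three parent–offspring links: r = (1/2)^3 = 1/8.

0.125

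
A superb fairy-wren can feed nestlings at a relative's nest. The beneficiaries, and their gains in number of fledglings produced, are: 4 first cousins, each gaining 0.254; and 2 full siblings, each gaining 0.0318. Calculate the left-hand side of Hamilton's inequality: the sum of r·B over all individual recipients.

r to a first cousin = 0.125 (first cousins share one grandparent pair — two paths of length 4: r = 2·(1/2)^4 = 1/8).
r to a full sibling = 1/2 (full sibs share both parents — two paths of length 2: r = 2·(1/2)^2 = 1/2).
Summing one r·B term per recipient: 4·0.125·0.254 + 2·0.5·0.0318 = 0.1588.

0.1588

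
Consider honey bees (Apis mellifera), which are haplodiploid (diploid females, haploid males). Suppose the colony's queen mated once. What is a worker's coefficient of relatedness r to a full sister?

0.75

Haplodiploid full sisters inherit their father's entire haploid genome identically (contributing 1/2) and on average half of their mother's contribution (1/2 · 1/2 = 1/4); r = 1/2 + 1/4 = 3/4.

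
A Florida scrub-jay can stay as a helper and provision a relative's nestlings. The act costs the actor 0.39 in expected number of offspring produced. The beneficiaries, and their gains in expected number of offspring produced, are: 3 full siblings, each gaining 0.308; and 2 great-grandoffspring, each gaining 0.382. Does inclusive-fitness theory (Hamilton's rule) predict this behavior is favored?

Yes

Hamilton's rule: the trait is favored when the sum of r·B over every recipient exceeds the actor's cost C.
r to a full sibling = 1/2 (full sibs share both parents — two paths of length 2: r = 2·(1/2)^2 = 1/2).
r to a great-grandoffspring = 0.125 (three parent–offspring links: r = (1/2)^3 = 1/8).
Summing one r·B term per recipient: 3·0.5·0.308 + 2·0.125·0.382 = 0.5575.
0.5575 > 0.39: the indirect benefit exceeds the cost.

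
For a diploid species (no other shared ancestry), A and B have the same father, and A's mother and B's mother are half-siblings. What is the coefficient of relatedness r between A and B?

0.3125

Wright's path rule: contributions from independent ancestry routes add.
A and B are related in two ways: half-sibs through their shared father (r = 1/4) and half first cousins through their mothers (r = 1/16).
r = 1/4 + 1/16 = 5/16 = 0.3125.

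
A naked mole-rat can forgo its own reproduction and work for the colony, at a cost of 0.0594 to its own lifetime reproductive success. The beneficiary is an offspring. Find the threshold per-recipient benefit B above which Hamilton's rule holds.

r to an offspring = 0.5 (one parent–offspring link: r = (1/2)^1 = 1/2).
Hamilton's rule with n recipients of equal r: n·r·B > C, so B > C/(n·r) = 0.0594/(1·0.5) = 0.1188.

0.1188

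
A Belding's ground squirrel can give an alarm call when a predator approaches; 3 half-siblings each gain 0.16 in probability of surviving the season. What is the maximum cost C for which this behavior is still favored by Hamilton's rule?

r to a half-sibling = 1/4 (half-sibs share one parent — one path of length 2: r = (1/2)^2 = 1/4).
Hamilton's rule: n·r·B > C, so the trait is favored while C < n·r·B = 3·0.25·0.16 = 0.12.

0.12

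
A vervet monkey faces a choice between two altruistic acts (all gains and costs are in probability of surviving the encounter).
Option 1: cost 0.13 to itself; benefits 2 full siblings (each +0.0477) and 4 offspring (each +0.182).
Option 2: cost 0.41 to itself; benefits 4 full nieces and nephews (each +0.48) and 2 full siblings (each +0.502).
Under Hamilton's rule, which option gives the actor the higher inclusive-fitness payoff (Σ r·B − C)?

Option 2

Option 1: r to a full sibling = 0.5.
Option 1: r to an offspring = 0.5.
Option 1: Σ r·B − C = (2·0.5·0.0477 + 4·0.5·0.182) − 0.13 = 0.2817.
Option 2: r to a full niece or nephew = 0.25.
Option 2: r to a full sibling = 0.5.
Option 2: Σ r·B − C = (4·0.25·0.48 + 2·0.5·0.502) − 0.41 = 0.572.
Option 2 has the higher net inclusive-fitness payoff.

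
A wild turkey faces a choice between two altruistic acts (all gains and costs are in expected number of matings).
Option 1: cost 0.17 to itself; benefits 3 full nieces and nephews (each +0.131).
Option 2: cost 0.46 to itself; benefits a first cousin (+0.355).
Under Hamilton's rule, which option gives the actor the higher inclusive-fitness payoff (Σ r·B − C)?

Option 1: r to a full niece or nephew = 0.25.
Option 1: Σ r·B − C = (3·0.25·0.131) − 0.17 = -0.07175.
Option 2: r to a first cousin = 0.125.
Option 2: Σ r·B − C = (1·0.125·0.355) − 0.46 = -0.415625.
Option 1 has the higher net inclusive-fitness payoff.

Option 1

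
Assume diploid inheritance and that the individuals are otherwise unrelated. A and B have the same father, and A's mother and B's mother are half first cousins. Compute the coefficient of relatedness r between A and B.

Independent pedigree routes through distinct common ancestors add.
A and B are related in two ways: half-sibs through their shared father (r = 1/4) and half second cousins through their mothers (r = 1/64).
r = 1/4 + 1/64 = 0.265625.

0.265625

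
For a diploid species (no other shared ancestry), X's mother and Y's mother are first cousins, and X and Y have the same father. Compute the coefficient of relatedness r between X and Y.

0.28125

Independent pedigree routes through distinct common ancestors add.
X and Y are related in two ways: second cousins through their mothers (r = 1/32) and half-sibs through their shared father (r = 1/4).
r = 1/32 + 1/4 = 0.28125.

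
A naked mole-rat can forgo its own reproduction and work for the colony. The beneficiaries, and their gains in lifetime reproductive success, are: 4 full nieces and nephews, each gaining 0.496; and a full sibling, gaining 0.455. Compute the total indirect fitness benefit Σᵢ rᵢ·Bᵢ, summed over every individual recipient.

r to a full niece or nephew = 1/4 (full aunt/uncle↔niece/nephew: two paths of length 3 through the shared grandparent pair: r = 2·(1/2)^3 = 1/4).
r to a full sibling = 1/2 (full sibs share both parents — two paths of length 2: r = 2·(1/2)^2 = 1/2).
Summing one r·B term per recipient: 4·0.25·0.496 + 1·0.5·0.455 = 0.7235.

0.7235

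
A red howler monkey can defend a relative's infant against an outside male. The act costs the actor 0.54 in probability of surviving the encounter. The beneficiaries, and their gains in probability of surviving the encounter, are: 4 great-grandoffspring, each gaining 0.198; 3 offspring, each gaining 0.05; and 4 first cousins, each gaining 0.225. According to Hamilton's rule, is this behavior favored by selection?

No

Hamilton's rule: the trait is favored when the sum of r·B over every recipient exceeds the actor's cost C.
r to a great-grandoffspring = 0.125 (three parent–offspring links: r = (1/2)^3 = 1/8).
r to an offspring = 0.5 (one parent–offspring link: r = (1/2)^1 = 1/2).
r to a first cousin = 0.125 (first cousins share one grandparent pair — two paths of length 4: r = 2·(1/2)^4 = 1/8).
Summing one r·B term per recipient: 4·0.125·0.198 + 3·0.5·0.05 + 4·0.125·0.225 = 0.2865.
0.2865 < 0.54: the indirect benefit is less than the cost.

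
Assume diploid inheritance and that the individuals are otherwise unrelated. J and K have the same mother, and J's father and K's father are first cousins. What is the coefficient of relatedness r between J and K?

0.28125

Relatedness sums over independent paths through distinct common ancestors.
J and K are related in two ways: half-sibs through their shared mother (r = 1/4) and second cousins through their fathers (r = 1/32).
r = 1/4 + 1/32 = 0.28125.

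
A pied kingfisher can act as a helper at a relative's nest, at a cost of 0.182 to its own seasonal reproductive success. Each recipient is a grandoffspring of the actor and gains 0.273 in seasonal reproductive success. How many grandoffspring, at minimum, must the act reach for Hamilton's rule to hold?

r to a grandoffspring = 1/4 (two parent–offspring links: r = (1/2)^2 = 1/4).
Hamilton's rule: n·r·B > C  ⇒  n > C/(r·B) = 0.182/(0.25·0.273) = 2.667.
The smallest integer exceeding 2.667 is 3.

3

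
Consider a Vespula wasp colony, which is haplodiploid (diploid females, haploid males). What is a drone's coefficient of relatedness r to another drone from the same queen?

0.5

Haploid brothers each carry a random half of the queen's diploid genome, so on average they share half: r = 1/2.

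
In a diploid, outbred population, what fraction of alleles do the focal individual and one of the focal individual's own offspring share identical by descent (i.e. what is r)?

Each parent–offspring link contributes a factor of 1/2, and independent paths through distinct common ancestors add.
One parent–offspring link: r = (1/2)^1 = 1/2.

0.5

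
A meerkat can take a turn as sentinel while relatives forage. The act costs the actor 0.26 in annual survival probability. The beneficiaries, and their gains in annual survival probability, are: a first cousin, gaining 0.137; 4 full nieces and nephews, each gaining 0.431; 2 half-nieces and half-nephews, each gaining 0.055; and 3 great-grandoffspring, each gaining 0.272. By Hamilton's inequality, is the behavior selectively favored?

Hamilton's rule: the trait is favored when the sum of r·B over every recipient exceeds the actor's cost C.
r to a first cousin = 1/8 (first cousins share one grandparent pair — two paths of length 4: r = 2·(1/2)^4 = 1/8).
r to a full niece or nephew = 1/4 (full aunt/uncle↔niece/nephew: two paths of length 3 through the shared grandparent pair: r = 2·(1/2)^3 = 1/4).
r to a half-niece or half-nephew = 0.125 (half-aunt/uncle↔niece/nephew: one path of length 3: r = (1/2)^3 = 1/8).
r to a great-grandoffspring = 0.125 (three parent–offspring links: r = (1/2)^3 = 1/8).
Summing one r·B term per recipient: 1·0.125·0.137 + 4·0.25·0.431 + 2·0.125·0.055 + 3·0.125·0.272 = 0.563875.
0.563875 > 0.26: the indirect benefit exceeds the cost.

Yes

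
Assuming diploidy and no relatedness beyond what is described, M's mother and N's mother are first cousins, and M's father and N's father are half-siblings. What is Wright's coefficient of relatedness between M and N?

0.09375

Independent pedigree routes through distinct common ancestors add.
M and N are related in two ways: second cousins through their mothers (r = 1/32) and half first cousins through their fathers (r = 1/16).
r = 1/32 + 1/16 = 0.09375.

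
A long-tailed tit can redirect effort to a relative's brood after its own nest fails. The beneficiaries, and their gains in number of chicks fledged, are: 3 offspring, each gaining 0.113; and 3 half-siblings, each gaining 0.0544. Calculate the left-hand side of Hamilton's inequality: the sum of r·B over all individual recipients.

r to an offspring = 0.5 (one parent–offspring link: r = (1/2)^1 = 1/2).
r to a half-sibling = 1/4 (half-sibs share one parent — one path of length 2: r = (1/2)^2 = 1/4).
Summing one r·B term per recipient: 3·0.5·0.113 + 3·0.25·0.0544 = 0.2103.

0.2103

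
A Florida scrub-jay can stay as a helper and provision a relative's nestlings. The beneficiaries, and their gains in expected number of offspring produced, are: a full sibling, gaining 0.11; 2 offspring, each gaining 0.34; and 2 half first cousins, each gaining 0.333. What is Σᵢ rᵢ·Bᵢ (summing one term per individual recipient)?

0.436625

r to a full sibling = 0.5 (full sibs share both parents — two paths of length 2: r = 2·(1/2)^2 = 1/2).
r to an offspring = 1/2 (one parent–offspring link: r = (1/2)^1 = 1/2).
r to a half first cousin = 1/16 (half first cousins share one grandparent — one path of length 4: r = (1/2)^4 = 1/16).
Summing one r·B term per recipient: 1·0.5·0.11 + 2·0.5·0.34 + 2·0.0625·0.333 = 0.436625.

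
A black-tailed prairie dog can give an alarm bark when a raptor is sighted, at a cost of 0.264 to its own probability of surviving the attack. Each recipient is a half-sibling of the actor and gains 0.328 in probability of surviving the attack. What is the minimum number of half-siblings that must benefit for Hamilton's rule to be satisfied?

4

r to a half-sibling = 1/4 (half-sibs share one parent — one path of length 2: r = (1/2)^2 = 1/4).
Hamilton's rule: n·r·B > C  ⇒  n > C/(r·B) = 0.264/(0.25·0.328) = 3.22.
The smallest integer exceeding 3.22 is 4.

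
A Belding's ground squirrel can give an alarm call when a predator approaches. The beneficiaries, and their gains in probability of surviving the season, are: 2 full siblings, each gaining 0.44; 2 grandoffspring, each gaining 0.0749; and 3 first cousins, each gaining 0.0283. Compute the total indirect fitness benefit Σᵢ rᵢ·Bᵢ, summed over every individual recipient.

0.4880625

r to a full sibling = 1/2 (full sibs share both parents — two paths of length 2: r = 2·(1/2)^2 = 1/2).
r to a grandoffspring = 1/4 (two parent–offspring links: r = (1/2)^2 = 1/4).
r to a first cousin = 0.125 (first cousins share one grandparent pair — two paths of length 4: r = 2·(1/2)^4 = 1/8).
Summing one r·B term per recipient: 2·0.5·0.44 + 2·0.25·0.0749 + 3·0.125·0.0283 = 0.4880625.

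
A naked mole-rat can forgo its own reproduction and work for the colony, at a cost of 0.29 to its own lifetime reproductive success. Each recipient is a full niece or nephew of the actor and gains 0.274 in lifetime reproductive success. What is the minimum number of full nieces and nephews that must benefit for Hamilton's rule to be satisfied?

r to a full niece or nephew = 0.25 (full aunt/uncle↔niece/nephew: two paths of length 3 through the shared grandparent pair: r = 2·(1/2)^3 = 1/4).
Hamilton's rule: n·r·B > C  ⇒  n > C/(r·B) = 0.29/(0.25·0.274) = 4.234.
The smallest integer exceeding 4.234 is 5.

5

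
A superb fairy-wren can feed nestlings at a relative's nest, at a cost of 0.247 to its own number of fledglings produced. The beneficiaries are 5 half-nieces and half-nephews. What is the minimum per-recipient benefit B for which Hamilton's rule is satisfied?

0.3952

r to a half-niece or half-nephew = 1/8 (half-aunt/uncle↔niece/nephew: one path of length 3: r = (1/2)^3 = 1/8).
Hamilton's rule with n recipients of equal r: n·r·B > C, so B > C/(n·r) = 0.247/(5·0.125) = 0.3952.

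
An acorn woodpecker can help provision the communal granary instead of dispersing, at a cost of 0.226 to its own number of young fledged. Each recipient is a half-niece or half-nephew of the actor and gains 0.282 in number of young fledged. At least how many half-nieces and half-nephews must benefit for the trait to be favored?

r to a half-niece or half-nephew = 0.125 (half-aunt/uncle↔niece/nephew: one path of length 3: r = (1/2)^3 = 1/8).
Hamilton's rule: n·r·B > C  ⇒  n > C/(r·B) = 0.226/(0.125·0.282) = 6.411.
The smallest integer exceeding 6.411 is 7.

7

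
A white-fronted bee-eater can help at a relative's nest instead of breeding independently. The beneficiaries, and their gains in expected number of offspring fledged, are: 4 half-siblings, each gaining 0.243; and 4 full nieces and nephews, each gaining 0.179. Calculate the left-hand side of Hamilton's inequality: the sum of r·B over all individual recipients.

0.422

r to a half-sibling = 0.25 (half-sibs share one parent — one path of length 2: r = (1/2)^2 = 1/4).
r to a full niece or nephew = 0.25 (full aunt/uncle↔niece/nephew: two paths of length 3 through the shared grandparent pair: r = 2·(1/2)^3 = 1/4).
Summing one r·B term per recipient: 4·0.25·0.243 + 4·0.25·0.179 = 0.422.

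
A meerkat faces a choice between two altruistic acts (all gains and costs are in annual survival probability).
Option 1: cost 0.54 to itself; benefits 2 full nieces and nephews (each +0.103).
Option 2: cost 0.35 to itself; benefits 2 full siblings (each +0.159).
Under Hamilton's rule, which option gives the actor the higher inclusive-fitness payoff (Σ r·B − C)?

Option 1: r to a full niece or nephew = 0.25.
Option 1: Σ r·B − C = (2·0.25·0.103) − 0.54 = -0.4885.
Option 2: r to a full sibling = 0.5.
Option 2: Σ r·B − C = (2·0.5·0.159) − 0.35 = -0.191.
Option 2 has the higher net inclusive-fitness payoff.

Option 2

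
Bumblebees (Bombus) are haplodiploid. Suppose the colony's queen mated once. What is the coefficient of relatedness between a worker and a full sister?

0.75

Haplodiploid full sisters inherit their father's entire haploid genome identically (contributing 1/2) and on average half of their mother's contribution (1/2 · 1/2 = 1/4); r = 1/2 + 1/4 = 3/4.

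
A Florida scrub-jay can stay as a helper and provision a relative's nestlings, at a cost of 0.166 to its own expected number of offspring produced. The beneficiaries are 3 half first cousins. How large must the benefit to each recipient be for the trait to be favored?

r to a half first cousin = 0.0625 (half first cousins share one grandparent — one path of length 4: r = (1/2)^4 = 1/16).
Hamilton's rule with n recipients of equal r: n·r·B > C, so B > C/(n·r) = 0.166/(3·0.0625) = 0.8853.

0.8853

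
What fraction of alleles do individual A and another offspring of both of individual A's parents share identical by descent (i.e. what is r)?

Each parent–offspring link contributes a factor of 1/2, and independent paths through distinct common ancestors add.
Full sibs share both parents — two paths of length 2: r = 2·(1/2)^2 = 1/2.

0.5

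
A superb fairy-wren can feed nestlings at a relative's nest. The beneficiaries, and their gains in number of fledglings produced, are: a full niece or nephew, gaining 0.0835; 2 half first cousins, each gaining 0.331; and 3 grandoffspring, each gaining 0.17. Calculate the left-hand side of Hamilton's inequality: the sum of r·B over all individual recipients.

r to a full niece or nephew = 0.25 (full aunt/uncle↔niece/nephew: two paths of length 3 through the shared grandparent pair: r = 2·(1/2)^3 = 1/4).
r to a half first cousin = 0.0625 (half first cousins share one grandparent — one path of length 4: r = (1/2)^4 = 1/16).
r to a grandoffspring = 1/4 (two parent–offspring links: r = (1/2)^2 = 1/4).
Summing one r·B term per recipient: 1·0.25·0.0835 + 2·0.0625·0.331 + 3·0.25·0.17 = 0.18975.

0.18975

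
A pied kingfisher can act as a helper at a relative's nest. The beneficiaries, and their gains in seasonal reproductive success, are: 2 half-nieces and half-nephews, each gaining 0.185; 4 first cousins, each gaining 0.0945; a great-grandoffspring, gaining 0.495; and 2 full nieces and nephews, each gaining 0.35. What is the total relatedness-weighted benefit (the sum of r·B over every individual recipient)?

0.330375

r to a half-niece or half-nephew = 1/8 (half-aunt/uncle↔niece/nephew: one path of length 3: r = (1/2)^3 = 1/8).
r to a first cousin = 0.125 (first cousins share one grandparent pair — two paths of length 4: r = 2·(1/2)^4 = 1/8).
r to a great-grandoffspring = 1/8 (three parent–offspring links: r = (1/2)^3 = 1/8).
r to a full niece or nephew = 0.25 (full aunt/uncle↔niece/nephew: two paths of length 3 through the shared grandparent pair: r = 2·(1/2)^3 = 1/4).
Summing one r·B term per recipient: 2·0.125·0.185 + 4·0.125·0.0945 + 1·0.125·0.495 + 2·0.25·0.35 = 0.330375.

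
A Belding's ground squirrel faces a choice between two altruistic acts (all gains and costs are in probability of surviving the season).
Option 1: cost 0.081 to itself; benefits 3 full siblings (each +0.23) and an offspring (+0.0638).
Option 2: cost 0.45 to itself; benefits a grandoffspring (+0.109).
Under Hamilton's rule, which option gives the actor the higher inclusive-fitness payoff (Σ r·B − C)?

Option 1: r to a full sibling = 0.5.
Option 1: r to an offspring = 0.5.
Option 1: Σ r·B − C = (3·0.5·0.23 + 1·0.5·0.0638) − 0.081 = 0.2959.
Option 2: r to a grandoffspring = 0.25.
Option 2: Σ r·B − C = (1·0.25·0.109) − 0.45 = -0.42275.
Option 1 has the higher net inclusive-fitness payoff.

Option 1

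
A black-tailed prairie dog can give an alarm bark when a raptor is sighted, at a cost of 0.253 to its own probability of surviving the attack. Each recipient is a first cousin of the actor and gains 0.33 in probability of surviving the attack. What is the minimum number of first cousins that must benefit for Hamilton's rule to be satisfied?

7

r to a first cousin = 0.125 (first cousins share one grandparent pair — two paths of length 4: r = 2·(1/2)^4 = 1/8).
Hamilton's rule: n·r·B > C  ⇒  n > C/(r·B) = 0.253/(0.125·0.33) = 6.133.
The smallest integer exceeding 6.133 is 7.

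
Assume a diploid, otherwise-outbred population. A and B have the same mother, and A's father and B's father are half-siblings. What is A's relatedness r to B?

0.3125

Wright's path rule: contributions from independent ancestry routes add.
A and B are related in two ways: half-sibs through their shared mother (r = 1/4) and half first cousins through their fathers (r = 1/16).
r = 1/4 + 1/16 = 0.3125.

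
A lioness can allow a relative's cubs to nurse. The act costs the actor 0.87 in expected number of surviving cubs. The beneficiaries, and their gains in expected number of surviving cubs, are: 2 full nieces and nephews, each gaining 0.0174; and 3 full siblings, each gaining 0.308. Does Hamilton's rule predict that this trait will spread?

No

Hamilton's rule: the trait is favored when the sum of r·B over every recipient exceeds the actor's cost C.
r to a full niece or nephew = 0.25 (full aunt/uncle↔niece/nephew: two paths of length 3 through the shared grandparent pair: r = 2·(1/2)^3 = 1/4).
r to a full sibling = 1/2 (full sibs share both parents — two paths of length 2: r = 2·(1/2)^2 = 1/2).
Summing one r·B term per recipient: 2·0.25·0.0174 + 3·0.5·0.308 = 0.4707.
0.4707 < 0.87: the indirect benefit is less than the cost.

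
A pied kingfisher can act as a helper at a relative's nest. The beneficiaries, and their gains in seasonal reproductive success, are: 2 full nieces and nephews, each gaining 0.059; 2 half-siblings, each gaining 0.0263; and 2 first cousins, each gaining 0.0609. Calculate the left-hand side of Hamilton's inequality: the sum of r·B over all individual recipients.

r to a full niece or nephew = 1/4 (full aunt/uncle↔niece/nephew: two paths of length 3 through the shared grandparent pair: r = 2·(1/2)^3 = 1/4).
r to a half-sibling = 0.25 (half-sibs share one parent — one path of length 2: r = (1/2)^2 = 1/4).
r to a first cousin = 1/8 (first cousins share one grandparent pair — two paths of length 4: r = 2·(1/2)^4 = 1/8).
Summing one r·B term per recipient: 2·0.25·0.059 + 2·0.25·0.0263 + 2·0.125·0.0609 = 0.057875.

0.057875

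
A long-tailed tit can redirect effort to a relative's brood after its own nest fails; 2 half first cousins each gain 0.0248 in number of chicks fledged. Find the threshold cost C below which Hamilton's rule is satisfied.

r to a half first cousin = 0.0625 (half first cousins share one grandparent — one path of length 4: r = (1/2)^4 = 1/16).
Hamilton's rule: n·r·B > C, so the trait is favored while C < n·r·B = 2·0.0625·0.0248 = 0.0031.

0.0031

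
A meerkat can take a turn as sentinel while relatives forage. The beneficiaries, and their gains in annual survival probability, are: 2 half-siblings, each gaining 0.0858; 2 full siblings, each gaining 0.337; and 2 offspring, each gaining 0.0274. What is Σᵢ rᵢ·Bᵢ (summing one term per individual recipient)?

0.4073

r to a half-sibling = 0.25 (half-sibs share one parent — one path of length 2: r = (1/2)^2 = 1/4).
r to a full sibling = 1/2 (full sibs share both parents — two paths of length 2: r = 2·(1/2)^2 = 1/2).
r to an offspring = 1/2 (one parent–offspring link: r = (1/2)^1 = 1/2).
Summing one r·B term per recipient: 2·0.25·0.0858 + 2·0.5·0.337 + 2·0.5·0.0274 = 0.4073.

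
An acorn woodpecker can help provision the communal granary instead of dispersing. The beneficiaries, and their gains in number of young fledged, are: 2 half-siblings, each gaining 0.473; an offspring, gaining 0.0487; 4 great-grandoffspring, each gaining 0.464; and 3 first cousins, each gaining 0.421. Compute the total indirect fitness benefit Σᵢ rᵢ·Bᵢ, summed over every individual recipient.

r to a half-sibling = 1/4 (half-sibs share one parent — one path of length 2: r = (1/2)^2 = 1/4).
r to an offspring = 1/2 (one parent–offspring link: r = (1/2)^1 = 1/2).
r to a great-grandoffspring = 1/8 (three parent–offspring links: r = (1/2)^3 = 1/8).
r to a first cousin = 0.125 (first cousins share one grandparent pair — two paths of length 4: r = 2·(1/2)^4 = 1/8).
Summing one r·B term per recipient: 2·0.25·0.473 + 1·0.5·0.0487 + 4·0.125·0.464 + 3·0.125·0.421 = 0.650725.

0.650725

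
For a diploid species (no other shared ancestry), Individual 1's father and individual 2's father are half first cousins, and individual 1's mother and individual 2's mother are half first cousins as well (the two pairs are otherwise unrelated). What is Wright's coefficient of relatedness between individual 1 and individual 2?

Independent pedigree routes through distinct common ancestors add.
Individual 1 and individual 2 are related in two ways: half second cousins through their fathers (r = 1/64) and half second cousins through their mothers (r = 1/64).
r = 1/64 + 1/64 = 0.03125.

0.03125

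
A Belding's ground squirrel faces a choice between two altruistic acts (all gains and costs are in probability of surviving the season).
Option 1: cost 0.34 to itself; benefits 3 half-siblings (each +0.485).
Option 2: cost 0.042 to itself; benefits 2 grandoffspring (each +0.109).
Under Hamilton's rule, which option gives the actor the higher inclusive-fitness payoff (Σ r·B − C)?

Option 1

Option 1: r to a half-sibling = 0.25.
Option 1: Σ r·B − C = (3·0.25·0.485) − 0.34 = 0.02375.
Option 2: r to a grandoffspring = 0.25.
Option 2: Σ r·B − C = (2·0.25·0.109) − 0.042 = 0.0125.
Option 1 has the higher net inclusive-fitness payoff.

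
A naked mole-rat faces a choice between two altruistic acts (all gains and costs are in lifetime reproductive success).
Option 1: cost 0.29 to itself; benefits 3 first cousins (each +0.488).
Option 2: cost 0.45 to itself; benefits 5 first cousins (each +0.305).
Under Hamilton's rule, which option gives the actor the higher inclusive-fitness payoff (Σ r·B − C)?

Option 1: r to a first cousin = 0.125.
Option 1: Σ r·B − C = (3·0.125·0.488) − 0.29 = -0.107.
Option 2: r to a first cousin = 0.125.
Option 2: Σ r·B − C = (5·0.125·0.305) − 0.45 = -0.259375.
Option 1 has the higher net inclusive-fitness payoff.

Option 1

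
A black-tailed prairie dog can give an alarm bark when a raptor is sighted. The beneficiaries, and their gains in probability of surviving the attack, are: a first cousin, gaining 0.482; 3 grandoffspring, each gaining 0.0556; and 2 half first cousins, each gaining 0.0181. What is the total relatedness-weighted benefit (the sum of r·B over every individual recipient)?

r to a first cousin = 1/8 (first cousins share one grandparent pair — two paths of length 4: r = 2·(1/2)^4 = 1/8).
r to a grandoffspring = 0.25 (two parent–offspring links: r = (1/2)^2 = 1/4).
r to a half first cousin = 0.0625 (half first cousins share one grandparent — one path of length 4: r = (1/2)^4 = 1/16).
Summing one r·B term per recipient: 1·0.125·0.482 + 3·0.25·0.0556 + 2·0.0625·0.0181 = 0.1042125.

0.1042125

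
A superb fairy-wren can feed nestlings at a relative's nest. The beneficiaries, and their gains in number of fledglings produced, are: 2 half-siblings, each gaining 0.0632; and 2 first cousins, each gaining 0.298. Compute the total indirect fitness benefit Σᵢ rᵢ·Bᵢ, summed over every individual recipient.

0.1061

r to a half-sibling = 1/4 (half-sibs share one parent — one path of length 2: r = (1/2)^2 = 1/4).
r to a first cousin = 1/8 (first cousins share one grandparent pair — two paths of length 4: r = 2·(1/2)^4 = 1/8).
Summing one r·B term per recipient: 2·0.25·0.0632 + 2·0.125·0.298 = 0.1061.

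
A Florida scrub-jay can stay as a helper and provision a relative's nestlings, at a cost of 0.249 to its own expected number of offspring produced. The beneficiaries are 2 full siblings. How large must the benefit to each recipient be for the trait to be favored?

r to a full sibling = 1/2 (full sibs share both parents — two paths of length 2: r = 2·(1/2)^2 = 1/2).
Hamilton's rule with n recipients of equal r: n·r·B > C, so B > C/(n·r) = 0.249/(2·0.5) = 0.249.

0.249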